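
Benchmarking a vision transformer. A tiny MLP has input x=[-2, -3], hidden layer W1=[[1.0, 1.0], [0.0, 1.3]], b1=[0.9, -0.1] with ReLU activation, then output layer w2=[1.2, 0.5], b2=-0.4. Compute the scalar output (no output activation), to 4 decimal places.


z1[0] = (1.0)·(-2) + (1.0)·(-3) + 0.9 = -4.1
z1[1] = (0.0)·(-2) + (1.3)·(-3) - 0.1 = -4.0
h = ReLU(z1) = [0.0, 0.0]
output = (1.2)·(0.0) + (0.5)·(0.0) - 0.4 = -0.4

-0.4


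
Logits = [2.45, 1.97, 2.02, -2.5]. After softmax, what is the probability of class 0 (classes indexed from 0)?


Exponentials: e^2.45=11.5883, e^1.97=7.1707, e^2.02=7.5383, e^-2.5=0.0821
Sum = 26.3794
Softmax = [0.4393, 0.2718, 0.2858, 0.0031]
p[0] = 11.5883/26.3794 = 0.4393

0.4393


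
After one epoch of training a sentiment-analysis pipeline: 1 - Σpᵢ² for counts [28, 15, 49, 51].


Probabilities: [28/143, 15/143, 49/143, 51/143] ≈ [0.1958, 0.1049, 0.3427, 0.3566]
Σpᵢ² = (784 + 225 + 2401 + 2601)/143² = 6011/20449
Gini = 1 - Σpᵢ² = 1 - 6011/20449 = 0.706

0.706


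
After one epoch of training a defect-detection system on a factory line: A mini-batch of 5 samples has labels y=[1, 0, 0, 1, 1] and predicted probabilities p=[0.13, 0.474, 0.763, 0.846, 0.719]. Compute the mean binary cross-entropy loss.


L[0] = -ln(0.13) = 2.0402
L[1] = -ln(1-0.474) = -ln(0.526) = 0.6425
L[2] = -ln(1-0.763) = -ln(0.237) = 1.4397
L[3] = -ln(0.846) = 0.1672
L[4] = -ln(0.719) = 0.3299
mean = (2.0402 + 0.6425 + 1.4397 + 0.1672 + 0.3299)/5 = 0.9239

0.9239


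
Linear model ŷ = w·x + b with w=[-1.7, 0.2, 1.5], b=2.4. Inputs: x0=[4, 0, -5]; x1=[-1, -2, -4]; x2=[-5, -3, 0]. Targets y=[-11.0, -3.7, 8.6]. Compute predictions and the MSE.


ŷ0 = (-1.7)·(4) + (0.2)·(0) + (1.5)·(-5) + 2.4 = -11.9
ŷ1 = (-1.7)·(-1) + (0.2)·(-2) + (1.5)·(-4) + 2.4 = -2.3
ŷ2 = (-1.7)·(-5) + (0.2)·(-3) + (1.5)·(0) + 2.4 = 10.3
errors² = [0.81, 1.96, 2.89]
MSE = 5.6600/3 = 1.8867

1.8867


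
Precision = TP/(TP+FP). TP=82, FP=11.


Precision = TP/(TP+FP)
= 82/(82+11)
= 82/93 = 88.17%

88.17%


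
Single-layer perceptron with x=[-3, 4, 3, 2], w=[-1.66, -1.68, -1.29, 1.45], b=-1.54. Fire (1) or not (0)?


z = (-3)·(-1.66) + (4)·(-1.68) + (3)·(-1.29) + (2)·(1.45) - 1.54
  = -4.25
step(z) = 0 (z<0)

0


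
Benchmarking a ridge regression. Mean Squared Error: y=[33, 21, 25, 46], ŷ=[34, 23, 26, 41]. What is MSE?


Squared errors: (33-34)²=1, (21-23)²=4, (25-26)²=1, (46-41)²=25
Sum = 31
MSE = 31/4 = 31/4

31/4


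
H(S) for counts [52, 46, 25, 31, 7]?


Probabilities: [52/161, 46/161, 25/161, 31/161, 7/161] ≈ [0.323, 0.2857, 0.1553, 0.1925, 0.0435]
H = -((52/161)·log₂(52/161) + (46/161)·log₂(46/161) + (25/161)·log₂(25/161) + (31/161)·log₂(31/161) + (7/161)·log₂(7/161))
  = 2.1146 bits

2.1146 bits


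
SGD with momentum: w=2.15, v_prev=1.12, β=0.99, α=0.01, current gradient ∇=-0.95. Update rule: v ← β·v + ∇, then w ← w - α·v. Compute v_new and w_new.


v_new = 0.99·1.12 - 0.95 = 1.1088 - 0.95 = 0.1588
w_new = 2.15 - 0.01·0.1588 = 2.15 - 0.001588 = 2.148412

v_new=0.1588, w_new=2.148412


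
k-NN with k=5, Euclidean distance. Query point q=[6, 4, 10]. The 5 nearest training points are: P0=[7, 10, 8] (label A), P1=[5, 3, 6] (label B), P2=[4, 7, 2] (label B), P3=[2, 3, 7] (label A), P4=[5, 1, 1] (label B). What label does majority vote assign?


d(q,P0) = 6.4031  (label A)
d(q,P1) = 4.2426  (label B)
d(q,P2) = 8.775  (label B)
d(q,P3) = 5.099  (label A)
d(q,P4) = 9.5394  (label B)
Votes: A=2, B=3
Majority → B

B


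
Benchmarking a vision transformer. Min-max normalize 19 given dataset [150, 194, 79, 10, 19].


min=10, max=194
(19-10)/(194-10) = 9/184 = 0.0489

0.0489


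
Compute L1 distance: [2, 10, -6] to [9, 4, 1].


d = |2-9| + |10-4| + |-6-1|
  = 7 + 6 + 7
  = 20

20


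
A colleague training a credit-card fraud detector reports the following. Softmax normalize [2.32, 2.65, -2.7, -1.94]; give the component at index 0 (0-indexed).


Exponentials: e^2.32=10.1757, e^2.65=14.154, e^-2.7=0.0672, e^-1.94=0.1437
Sum = 24.5406
Softmax = [0.4146, 0.5768, 0.0027, 0.0059]
p[0] = 10.1757/24.5406 = 0.4146

0.4146


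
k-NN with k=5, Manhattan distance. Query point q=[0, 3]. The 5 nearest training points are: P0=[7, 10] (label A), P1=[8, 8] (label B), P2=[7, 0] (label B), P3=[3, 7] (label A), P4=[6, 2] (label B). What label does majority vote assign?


d(q,P0) = 14  (label A)
d(q,P1) = 13  (label B)
d(q,P2) = 10  (label B)
d(q,P3) = 7  (label A)
d(q,P4) = 7  (label B)
Votes: A=2, B=3
Majority → B

B


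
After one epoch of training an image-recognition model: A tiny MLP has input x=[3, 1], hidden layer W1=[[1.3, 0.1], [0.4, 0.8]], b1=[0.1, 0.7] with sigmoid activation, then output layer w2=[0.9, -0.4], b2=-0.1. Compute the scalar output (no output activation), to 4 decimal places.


z1[0] = (1.3)·(3) + (0.1)·(1) + 0.1 = 4.1
z1[1] = (0.4)·(3) + (0.8)·(1) + 0.7 = 2.7
h = sigmoid(z1) = [0.9837, 0.937]
output = (0.9)·(0.9837) + (-0.4)·(0.937) - 0.1 = 0.4105

0.4105


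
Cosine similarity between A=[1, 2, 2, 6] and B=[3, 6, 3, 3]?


A·B = 1·3 + 2·6 + 2·3 + 6·3 = 39
‖A‖ = √45 = 6.7082, ‖B‖ = √63 = 7.9373
cos = 39/(√45·√63) = 39/√2835 = 0.7325

0.7325


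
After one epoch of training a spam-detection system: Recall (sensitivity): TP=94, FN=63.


Recall = TP/(TP+FN)
= 94/(94+63)
= 94/157 = 59.87%

59.87%


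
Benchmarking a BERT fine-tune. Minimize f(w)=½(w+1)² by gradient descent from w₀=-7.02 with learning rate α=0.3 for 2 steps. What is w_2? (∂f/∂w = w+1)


step 1: grad = -7.02+1 = -6.02; w = -7.02 - 0.3·(-6.02) = -5.214
step 2: grad = -5.214+1 = -4.214; w = -5.214 - 0.3·(-4.214) = -3.9498

-3.9498


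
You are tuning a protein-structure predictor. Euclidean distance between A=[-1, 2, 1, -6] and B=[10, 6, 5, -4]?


d = √((-1-10)² + (2-6)² + (1-5)² + (-6+ 4)²)
  = √(121 + 16 + 16 + 4)
  = √157 = 12.53

12.53


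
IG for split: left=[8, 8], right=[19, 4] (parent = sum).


Parent = [27, 12], H_parent = 0.8905
H_left = 1 (n=16), H_right = 0.6666 (n=23)
H_children = (16/39)·1 + (23/39)·0.6666 = 0.8034
IG = 0.8905 - 0.8034 = 0.0871

0.0871


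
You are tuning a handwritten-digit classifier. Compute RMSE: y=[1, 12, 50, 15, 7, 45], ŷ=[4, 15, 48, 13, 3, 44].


MSE = 43/6 = 7.1667
RMSE = √(43/6) = 2.6771

2.6771


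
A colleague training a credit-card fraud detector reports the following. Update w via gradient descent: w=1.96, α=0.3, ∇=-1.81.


w_new = w - α·∇
= 1.96 - 0.3·-1.81
= 1.96 + 0.543
= 2.503

2.503


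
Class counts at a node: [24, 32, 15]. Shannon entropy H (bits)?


Probabilities: [24/71, 32/71, 15/71] ≈ [0.338, 0.4507, 0.2113]
H = -((24/71)·log₂(24/71) + (32/71)·log₂(32/71) + (15/71)·log₂(15/71))
  = 1.521 bits

1.521 bits


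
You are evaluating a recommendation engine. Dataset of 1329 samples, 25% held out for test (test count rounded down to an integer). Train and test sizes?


Test = ⌊1329·25/100⌋ = 332
Train = 1329 - 332 = 997

Train: 997, Test: 332


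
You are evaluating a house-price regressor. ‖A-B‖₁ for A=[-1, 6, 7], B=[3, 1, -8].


d = |-1-3| + |6-1| + |7+ 8|
  = 4 + 5 + 15
  = 24

24


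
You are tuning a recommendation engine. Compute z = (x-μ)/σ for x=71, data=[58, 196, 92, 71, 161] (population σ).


μ = 115.6, σ = 53.6455
z = (71 - 115.6)/53.6455 = -0.8314

-0.8314


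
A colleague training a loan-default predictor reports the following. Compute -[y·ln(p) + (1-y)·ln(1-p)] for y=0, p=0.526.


BCE = -[y·ln(p) + (1-y)·ln(1-p)]
= -0 - 1·ln(1-0.526)
= -ln(0.474) = 0.7465

0.7465


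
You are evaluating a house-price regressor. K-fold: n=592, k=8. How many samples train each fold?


Fold size = 592/8 = 74
Training per fold = 592 - 74 = 518

518


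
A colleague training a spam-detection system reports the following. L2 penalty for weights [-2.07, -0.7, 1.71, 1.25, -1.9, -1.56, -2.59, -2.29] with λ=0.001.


‖w‖₂² = (-2.07)² + (-0.7)² + (1.71)² + (1.25)² + (-1.9)² + (-1.56)² + (-2.59)² + (-2.29)²
     = 4.2849 + 0.49 + 2.9241 + 1.5625 + 3.61 + 2.4336 + 6.7081 + 5.2441
     = 27.2573
λ·‖w‖₂² = 0.001·27.2573 = 0.027257

0.027257


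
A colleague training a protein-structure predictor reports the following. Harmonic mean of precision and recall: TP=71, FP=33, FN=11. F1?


Precision = 71/104 = 0.6827
Recall = 71/82 = 0.8659
F1 = 2·P·R/(P+R) = 2·TP/(2·TP+FP+FN) = 142/(142+33+11) = 142/186 = 0.7634

0.7634


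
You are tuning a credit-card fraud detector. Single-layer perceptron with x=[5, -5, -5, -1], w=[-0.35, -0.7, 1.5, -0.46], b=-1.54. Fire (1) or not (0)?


z = (5)·(-0.35) + (-5)·(-0.7) + (-5)·(1.5) + (-1)·(-0.46) - 1.54
  = -6.83
step(z) = 0 (z<0)

0


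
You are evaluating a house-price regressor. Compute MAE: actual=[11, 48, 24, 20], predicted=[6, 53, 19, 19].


Absolute errors: |11-6|=5, |48-53|=5, |24-19|=5, |20-19|=1
Sum = 16
MAE = 16/4 = 4

4


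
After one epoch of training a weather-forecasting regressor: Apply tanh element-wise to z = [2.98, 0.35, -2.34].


tanh(2.98) = 0.9949
tanh(0.35) = 0.3364
tanh(-2.34) = -0.9816
result = [0.9949, 0.3364, -0.9816]

[0.9949, 0.3364, -0.9816]


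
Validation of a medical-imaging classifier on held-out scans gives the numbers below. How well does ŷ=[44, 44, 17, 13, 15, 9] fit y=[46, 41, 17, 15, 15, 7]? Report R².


ȳ = 23.5
SS_res = Σ(y-ŷ)² = 21
SS_tot = Σ(y-ȳ)² = 1271.5
R² = 1 - SS_res/SS_tot = 1 - 0.0165 = 0.9835

0.9835


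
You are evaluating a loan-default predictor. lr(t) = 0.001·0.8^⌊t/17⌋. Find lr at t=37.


n_drops = ⌊37/17⌋ = 2
lr = 0.001·0.8^2 = 0.001·0.64 = 0.00064

0.00064


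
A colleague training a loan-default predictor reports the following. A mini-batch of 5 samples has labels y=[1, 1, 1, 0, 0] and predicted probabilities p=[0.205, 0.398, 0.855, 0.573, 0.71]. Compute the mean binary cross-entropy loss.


L[0] = -ln(0.205) = 1.5847
L[1] = -ln(0.398) = 0.9213
L[2] = -ln(0.855) = 0.1567
L[3] = -ln(1-0.573) = -ln(0.427) = 0.851
L[4] = -ln(1-0.71) = -ln(0.29) = 1.2379
mean = (1.5847 + 0.9213 + 0.1567 + 0.851 + 1.2379)/5 = 0.9503

0.9503


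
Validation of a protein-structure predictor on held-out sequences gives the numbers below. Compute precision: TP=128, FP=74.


Precision = TP/(TP+FP)
= 128/(128+74)
= 128/202 = 63.37%

63.37%


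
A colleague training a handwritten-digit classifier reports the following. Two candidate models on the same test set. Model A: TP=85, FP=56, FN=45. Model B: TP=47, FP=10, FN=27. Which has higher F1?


Model A: P=85/141=0.6028, R=85/130=0.6538, F1=2PR/(P+R)=2TP/(2TP+FP+FN)=170/271=0.6273
Model B: P=47/57=0.8246, R=47/74=0.6351, F1=2PR/(P+R)=2TP/(2TP+FP+FN)=94/131=0.7176
0.6273 < 0.7176 → Model B

Model B


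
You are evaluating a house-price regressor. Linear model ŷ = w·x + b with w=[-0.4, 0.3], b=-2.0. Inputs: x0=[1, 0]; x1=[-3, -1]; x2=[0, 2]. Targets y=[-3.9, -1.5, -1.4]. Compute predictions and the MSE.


ŷ0 = (-0.4)·(1) + (0.3)·(0) - 2.0 = -2.4
ŷ1 = (-0.4)·(-3) + (0.3)·(-1) - 2.0 = -1.1
ŷ2 = (-0.4)·(0) + (0.3)·(2) - 2.0 = -1.4
errors² = [2.25, 0.16, 0.0]
MSE = 2.4100/3 = 0.8033

0.8033


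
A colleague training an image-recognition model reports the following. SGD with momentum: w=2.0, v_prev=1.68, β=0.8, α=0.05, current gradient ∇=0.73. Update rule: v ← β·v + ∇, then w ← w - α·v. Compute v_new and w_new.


v_new = 0.8·1.68 + 0.73 = 1.344 + 0.73 = 2.074
w_new = 2.0 - 0.05·2.074 = 2.0 - 0.1037 = 1.8963

v_new=2.074, w_new=1.8963


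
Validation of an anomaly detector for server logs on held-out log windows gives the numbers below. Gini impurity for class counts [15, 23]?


Probabilities: [15/38, 23/38] ≈ [0.3947, 0.6053]
Σpᵢ² = (225 + 529)/38² = 754/1444
Gini = 1 - Σpᵢ² = 1 - 754/1444 = 0.4778

0.4778


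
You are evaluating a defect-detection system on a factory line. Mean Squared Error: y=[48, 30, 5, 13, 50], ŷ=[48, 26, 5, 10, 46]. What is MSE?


Squared errors: (48-48)²=0, (30-26)²=16, (5-5)²=0, (13-10)²=9, (50-46)²=16
Sum = 41
MSE = 41/5 = 41/5

41/5


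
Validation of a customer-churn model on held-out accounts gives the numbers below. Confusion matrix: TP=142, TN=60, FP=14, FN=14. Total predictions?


Total = TP + TN + FP + FN
= 142 + 60 + 14 + 14
= 230
(Predicted positive: 156, predicted negative: 74)

230


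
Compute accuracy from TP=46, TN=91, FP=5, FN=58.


Accuracy = (TP+TN)/(TP+TN+FP+FN)
= (46+91)/(200)
= 137/200 = 68.5%

68.5%


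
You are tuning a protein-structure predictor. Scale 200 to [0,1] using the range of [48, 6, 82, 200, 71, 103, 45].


min=6, max=200
(200-6)/(200-6) = 194/194 = 1.0

1.0


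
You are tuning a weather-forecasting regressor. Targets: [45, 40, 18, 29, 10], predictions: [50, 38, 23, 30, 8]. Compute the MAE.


Absolute errors: |45-50|=5, |40-38|=2, |18-23|=5, |29-30|=1, |10-8|=2
Sum = 15
MAE = 15/5 = 3

3


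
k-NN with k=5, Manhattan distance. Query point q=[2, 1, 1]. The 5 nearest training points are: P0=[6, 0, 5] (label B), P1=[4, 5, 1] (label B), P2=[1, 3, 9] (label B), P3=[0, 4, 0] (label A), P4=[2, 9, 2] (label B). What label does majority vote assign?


d(q,P0) = 9  (label B)
d(q,P1) = 6  (label B)
d(q,P2) = 11  (label B)
d(q,P3) = 6  (label A)
d(q,P4) = 9  (label B)
Votes: A=1, B=4
Majority → B

B


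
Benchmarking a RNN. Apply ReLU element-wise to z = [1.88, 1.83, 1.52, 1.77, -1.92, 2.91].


ReLU(1.88) = max(0, 1.88) = 1.88
ReLU(1.83) = max(0, 1.83) = 1.83
ReLU(1.52) = max(0, 1.52) = 1.52
ReLU(1.77) = max(0, 1.77) = 1.77
ReLU(-1.92) = max(0, -1.92) = 0.0
ReLU(2.91) = max(0, 2.91) = 2.91
result = [1.88, 1.83, 1.52, 1.77, 0.0, 2.91]

[1.88, 1.83, 1.52, 1.77, 0.0, 2.91]


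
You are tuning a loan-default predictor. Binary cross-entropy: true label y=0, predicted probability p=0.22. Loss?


BCE = -[y·ln(p) + (1-y)·ln(1-p)]
= -0 - 1·ln(1-0.22)
= -ln(0.78) = 0.2485

0.2485


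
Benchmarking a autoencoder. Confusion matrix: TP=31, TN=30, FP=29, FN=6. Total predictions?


Total = TP + TN + FP + FN
= 31 + 30 + 29 + 6
= 96
(Predicted positive: 60, predicted negative: 36)

96


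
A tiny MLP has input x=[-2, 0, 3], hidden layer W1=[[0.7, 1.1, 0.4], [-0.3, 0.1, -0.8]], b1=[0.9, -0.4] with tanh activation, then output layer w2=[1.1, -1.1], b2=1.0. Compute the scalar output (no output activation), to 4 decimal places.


z1[0] = (0.7)·(-2) + (1.1)·(0) + (0.4)·(3) + 0.9 = 0.7
z1[1] = (-0.3)·(-2) + (0.1)·(0) + (-0.8)·(3) - 0.4 = -2.2
h = tanh(z1) = [0.6044, -0.9757]
output = (1.1)·(0.6044) + (-1.1)·(-0.9757) + 1.0 = 2.7381

2.7381


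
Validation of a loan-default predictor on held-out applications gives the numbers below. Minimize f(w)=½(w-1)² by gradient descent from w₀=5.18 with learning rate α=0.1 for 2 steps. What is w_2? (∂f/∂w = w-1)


step 1: grad = 5.18-1 = 4.18; w = 5.18 - 0.1·(4.18) = 4.762
step 2: grad = 4.762-1 = 3.762; w = 4.762 - 0.1·(3.762) = 4.3858

4.3858


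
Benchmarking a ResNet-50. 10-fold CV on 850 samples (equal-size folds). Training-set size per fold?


Fold size = 850/10 = 85
Training per fold = 850 - 85 = 765

765


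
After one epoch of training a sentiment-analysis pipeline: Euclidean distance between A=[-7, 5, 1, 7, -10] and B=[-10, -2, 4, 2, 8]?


d = √((-7+ 10)² + (5+ 2)² + (1-4)² + (7-2)² + (-10-8)²)
  = √(9 + 49 + 9 + 25 + 324)
  = √416 = 20.3961

20.3961


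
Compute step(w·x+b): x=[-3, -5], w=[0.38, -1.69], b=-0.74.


z = (-3)·(0.38) + (-5)·(-1.69) - 0.74
  = 6.57
step(z) = 1 (z≥0)

1


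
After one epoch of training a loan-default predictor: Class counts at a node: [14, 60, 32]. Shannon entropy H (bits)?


Probabilities: [14/106, 60/106, 32/106] ≈ [0.1321, 0.566, 0.3019]
H = -((14/106)·log₂(14/106) + (60/106)·log₂(60/106) + (32/106)·log₂(32/106))
  = 1.3721 bits

1.3721 bits


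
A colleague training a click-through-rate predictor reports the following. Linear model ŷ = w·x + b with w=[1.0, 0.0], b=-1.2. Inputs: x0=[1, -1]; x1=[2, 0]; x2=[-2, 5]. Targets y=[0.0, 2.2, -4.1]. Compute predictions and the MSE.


ŷ0 = (1.0)·(1) + (0.0)·(-1) - 1.2 = -0.2
ŷ1 = (1.0)·(2) + (0.0)·(0) - 1.2 = 0.8
ŷ2 = (1.0)·(-2) + (0.0)·(5) - 1.2 = -3.2
errors² = [0.04, 1.96, 0.81]
MSE = 2.8100/3 = 0.9367

0.9367


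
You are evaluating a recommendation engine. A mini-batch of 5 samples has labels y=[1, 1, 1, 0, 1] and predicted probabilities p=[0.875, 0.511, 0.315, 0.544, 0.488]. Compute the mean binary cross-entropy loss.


L[0] = -ln(0.875) = 0.1335
L[1] = -ln(0.511) = 0.6714
L[2] = -ln(0.315) = 1.1552
L[3] = -ln(1-0.544) = -ln(0.456) = 0.7853
L[4] = -ln(0.488) = 0.7174
mean = (0.1335 + 0.6714 + 1.1552 + 0.7853 + 0.7174)/5 = 0.6926

0.6926


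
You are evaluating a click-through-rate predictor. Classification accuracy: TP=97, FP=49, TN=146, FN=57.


Accuracy = (TP+TN)/(TP+TN+FP+FN)
= (97+146)/(349)
= 243/349 = 69.63%

69.63%


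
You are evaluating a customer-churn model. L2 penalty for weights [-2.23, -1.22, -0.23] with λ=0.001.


‖w‖₂² = (-2.23)² + (-1.22)² + (-0.23)²
     = 4.9729 + 1.4884 + 0.0529
     = 6.5142
λ·‖w‖₂² = 0.001·6.5142 = 0.006514

0.006514


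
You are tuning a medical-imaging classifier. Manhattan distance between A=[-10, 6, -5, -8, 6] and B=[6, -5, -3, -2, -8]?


d = |-10-6| + |6+ 5| + |-5+ 3| + |-8+ 2| + |6+ 8|
  = 16 + 11 + 2 + 6 + 14
  = 49

49


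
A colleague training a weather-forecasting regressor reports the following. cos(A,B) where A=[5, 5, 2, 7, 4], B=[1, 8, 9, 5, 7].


A·B = 5·1 + 5·8 + 2·9 + 7·5 + 4·7 = 126
‖A‖ = √119 = 10.9087, ‖B‖ = √220 = 14.8324
cos = 126/(√119·√220) = 126/√26180 = 0.7787

0.7787


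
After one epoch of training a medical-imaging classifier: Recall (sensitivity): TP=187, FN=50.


Recall = TP/(TP+FN)
= 187/(187+50)
= 187/237 = 78.9%

78.9%


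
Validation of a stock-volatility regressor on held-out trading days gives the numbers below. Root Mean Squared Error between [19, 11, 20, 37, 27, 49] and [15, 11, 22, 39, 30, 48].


MSE = 34/6 = 5.6667
RMSE = √(34/6) = 2.3805

2.3805


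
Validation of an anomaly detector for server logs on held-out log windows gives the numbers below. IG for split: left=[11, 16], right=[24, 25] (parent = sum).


Parent = [35, 41], H_parent = 0.9955
H_left = 0.9751 (n=27), H_right = 0.9997 (n=49)
H_children = (27/76)·0.9751 + (49/76)·0.9997 = 0.991
IG = 0.9955 - 0.991 = 0.0045

0.0045


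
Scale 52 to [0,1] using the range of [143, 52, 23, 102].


min=23, max=143
(52-23)/(143-23) = 29/120 = 0.2417

0.2417


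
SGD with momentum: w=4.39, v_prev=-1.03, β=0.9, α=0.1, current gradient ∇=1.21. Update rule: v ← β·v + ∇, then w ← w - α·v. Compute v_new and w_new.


v_new = 0.9·-1.03 + 1.21 = -0.927 + 1.21 = 0.283
w_new = 4.39 - 0.1·0.283 = 4.39 - 0.0283 = 4.3617

v_new=0.283, w_new=4.3617


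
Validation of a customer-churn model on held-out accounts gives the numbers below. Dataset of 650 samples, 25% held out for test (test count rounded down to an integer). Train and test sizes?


Test = ⌊650·25/100⌋ = 162
Train = 650 - 162 = 488

Train: 488, Test: 162


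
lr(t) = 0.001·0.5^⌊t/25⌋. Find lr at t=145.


n_drops = ⌊145/25⌋ = 5
lr = 0.001·0.5^5 = 0.001·0.03125 = 0.00003125

0.00003125


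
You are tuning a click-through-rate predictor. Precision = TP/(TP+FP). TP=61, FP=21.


Precision = TP/(TP+FP)
= 61/(61+21)
= 61/82 = 74.39%

74.39%


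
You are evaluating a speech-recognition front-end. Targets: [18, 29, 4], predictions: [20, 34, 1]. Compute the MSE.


Squared errors: (18-20)²=4, (29-34)²=25, (4-1)²=9
Sum = 38
MSE = 38/3 = 38/3

38/3


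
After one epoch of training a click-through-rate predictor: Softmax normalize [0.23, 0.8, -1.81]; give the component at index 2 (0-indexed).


Exponentials: e^0.23=1.2586, e^0.8=2.2255, e^-1.81=0.1637
Sum = 3.6478
Softmax = [0.345, 0.6101, 0.0449]
p[2] = 0.1637/3.6478 = 0.0449

0.0449


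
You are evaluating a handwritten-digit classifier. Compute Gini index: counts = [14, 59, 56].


Probabilities: [14/129, 59/129, 56/129] ≈ [0.1085, 0.4574, 0.4341]
Σpᵢ² = (196 + 3481 + 3136)/129² = 6813/16641
Gini = 1 - Σpᵢ² = 1 - 6813/16641 = 0.5906

0.5906


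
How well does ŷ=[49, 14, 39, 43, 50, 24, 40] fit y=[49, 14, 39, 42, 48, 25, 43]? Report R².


ȳ = 37.1429
SS_res = Σ(y-ŷ)² = 15
SS_tot = Σ(y-ȳ)² = 1002.86
R² = 1 - SS_res/SS_tot = 1 - 0.015 = 0.985

0.985


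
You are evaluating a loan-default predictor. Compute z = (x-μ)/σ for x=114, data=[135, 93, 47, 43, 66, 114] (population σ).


μ = 83, σ = 34.0343
z = (114 - 83)/34.0343 = 0.9108

0.9108


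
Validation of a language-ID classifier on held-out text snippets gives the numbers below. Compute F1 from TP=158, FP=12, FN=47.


Precision = 158/170 = 0.9294
Recall = 158/205 = 0.7707
F1 = 2·P·R/(P+R) = 2·TP/(2·TP+FP+FN) = 316/(316+12+47) = 316/375 = 0.8427

0.8427


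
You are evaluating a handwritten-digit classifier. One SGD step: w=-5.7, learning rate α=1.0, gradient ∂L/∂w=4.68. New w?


w_new = w - α·∇
= -5.7 - 1.0·4.68
= -5.7 - 4.68
= -10.38

-10.38


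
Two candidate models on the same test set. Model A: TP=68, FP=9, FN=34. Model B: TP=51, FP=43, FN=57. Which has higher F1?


Model A: P=68/77=0.8831, R=68/102=0.6667, F1=2PR/(P+R)=2TP/(2TP+FP+FN)=136/179=0.7598
Model B: P=51/94=0.5426, R=51/108=0.4722, F1=2PR/(P+R)=2TP/(2TP+FP+FN)=102/202=0.505
0.7598 > 0.505 → Model A

Model A


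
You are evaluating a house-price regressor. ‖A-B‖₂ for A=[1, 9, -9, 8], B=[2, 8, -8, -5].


d = √((1-2)² + (9-8)² + (-9+ 8)² + (8+ 5)²)
  = √(1 + 1 + 1 + 169)
  = √172 = 13.1149

13.1149


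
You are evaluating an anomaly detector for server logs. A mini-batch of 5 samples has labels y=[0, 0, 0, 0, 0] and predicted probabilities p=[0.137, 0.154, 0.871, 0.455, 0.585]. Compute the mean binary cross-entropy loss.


L[0] = -ln(1-0.137) = -ln(0.863) = 0.1473
L[1] = -ln(1-0.154) = -ln(0.846) = 0.1672
L[2] = -ln(1-0.871) = -ln(0.129) = 2.0479
L[3] = -ln(1-0.455) = -ln(0.545) = 0.607
L[4] = -ln(1-0.585) = -ln(0.415) = 0.8795
mean = (0.1473 + 0.1672 + 2.0479 + 0.607 + 0.8795)/5 = 0.7698

0.7698


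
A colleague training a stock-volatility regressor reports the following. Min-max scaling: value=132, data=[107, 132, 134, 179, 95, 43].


min=43, max=179
(132-43)/(179-43) = 89/136 = 0.6544

0.6544


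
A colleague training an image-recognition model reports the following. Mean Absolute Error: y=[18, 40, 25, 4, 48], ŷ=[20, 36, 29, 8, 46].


Absolute errors: |18-20|=2, |40-36|=4, |25-29|=4, |4-8|=4, |48-46|=2
Sum = 16
MAE = 16/5 = 16/5

16/5


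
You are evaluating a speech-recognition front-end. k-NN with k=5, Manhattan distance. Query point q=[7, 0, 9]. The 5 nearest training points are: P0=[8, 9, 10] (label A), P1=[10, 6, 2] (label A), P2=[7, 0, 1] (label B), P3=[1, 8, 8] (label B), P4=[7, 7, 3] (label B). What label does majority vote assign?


d(q,P0) = 11  (label A)
d(q,P1) = 16  (label A)
d(q,P2) = 8  (label B)
d(q,P3) = 15  (label B)
d(q,P4) = 13  (label B)
Votes: A=2, B=3
Majority → B

B


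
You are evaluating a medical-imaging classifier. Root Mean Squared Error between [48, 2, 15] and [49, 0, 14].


MSE = 6/3 = 2
RMSE = √(6/3) = 1.4142

1.4142


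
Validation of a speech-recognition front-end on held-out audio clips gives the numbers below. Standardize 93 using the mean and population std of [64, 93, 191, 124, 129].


μ = 120.2, σ = 42.433
z = (93 - 120.2)/42.433 = -0.641

-0.641


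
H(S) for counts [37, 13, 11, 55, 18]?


Probabilities: [37/134, 13/134, 11/134, 55/134, 18/134] ≈ [0.2761, 0.097, 0.0821, 0.4104, 0.1343]
H = -((37/134)·log₂(37/134) + (13/134)·log₂(13/134) + (11/134)·log₂(11/134) + (55/134)·log₂(55/134) + (18/134)·log₂(18/134))
  = 2.0516 bits

2.0516 bits


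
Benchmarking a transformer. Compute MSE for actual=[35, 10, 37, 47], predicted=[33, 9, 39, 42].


Squared errors: (35-33)²=4, (10-9)²=1, (37-39)²=4, (47-42)²=25
Sum = 34
MSE = 34/4 = 17/2

17/2


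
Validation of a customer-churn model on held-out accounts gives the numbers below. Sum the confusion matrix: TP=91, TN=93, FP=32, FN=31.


Total = TP + TN + FP + FN
= 91 + 93 + 32 + 31
= 247
(Predicted positive: 123, predicted negative: 124)

247


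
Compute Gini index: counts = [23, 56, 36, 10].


Probabilities: [23/125, 56/125, 36/125, 10/125] ≈ [0.184, 0.448, 0.288, 0.08]
Σpᵢ² = (529 + 3136 + 1296 + 100)/125² = 5061/15625
Gini = 1 - Σpᵢ² = 1 - 5061/15625 = 0.6761

0.6761


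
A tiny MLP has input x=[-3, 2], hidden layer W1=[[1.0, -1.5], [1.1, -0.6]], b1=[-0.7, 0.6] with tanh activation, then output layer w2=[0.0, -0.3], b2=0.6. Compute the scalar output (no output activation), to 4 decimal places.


z1[0] = (1.0)·(-3) + (-1.5)·(2) - 0.7 = -6.7
z1[1] = (1.1)·(-3) + (-0.6)·(2) + 0.6 = -3.9
h = tanh(z1) = [-1.0, -0.9992]
output = (0.0)·(-1.0) + (-0.3)·(-0.9992) + 0.6 = 0.8998

0.8998


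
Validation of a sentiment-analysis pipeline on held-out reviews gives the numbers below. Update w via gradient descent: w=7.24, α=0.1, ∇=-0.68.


w_new = w - α·∇
= 7.24 - 0.1·-0.68
= 7.24 + 0.068
= 7.308

7.308


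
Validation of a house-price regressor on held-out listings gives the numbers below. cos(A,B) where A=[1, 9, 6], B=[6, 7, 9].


A·B = 1·6 + 9·7 + 6·9 = 123
‖A‖ = √118 = 10.8628, ‖B‖ = √166 = 12.8841
cos = 123/(√118·√166) = 123/√19588 = 0.8788

0.8788


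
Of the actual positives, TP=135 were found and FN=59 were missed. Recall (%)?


Recall = TP/(TP+FN)
= 135/(135+59)
= 135/194 = 69.59%

69.59%


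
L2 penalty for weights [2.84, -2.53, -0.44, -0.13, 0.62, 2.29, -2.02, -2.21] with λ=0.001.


‖w‖₂² = (2.84)² + (-2.53)² + (-0.44)² + (-0.13)² + (0.62)² + (2.29)² + (-2.02)² + (-2.21)²
     = 8.0656 + 6.4009 + 0.1936 + 0.0169 + 0.3844 + 5.2441 + 4.0804 + 4.8841
     = 29.27
λ·‖w‖₂² = 0.001·29.27 = 0.02927

0.02927


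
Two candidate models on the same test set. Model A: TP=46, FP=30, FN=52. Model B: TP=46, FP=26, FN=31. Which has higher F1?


Model A: P=46/76=0.6053, R=46/98=0.4694, F1=2PR/(P+R)=2TP/(2TP+FP+FN)=92/174=0.5287
Model B: P=46/72=0.6389, R=46/77=0.5974, F1=2PR/(P+R)=2TP/(2TP+FP+FN)=92/149=0.6174
0.5287 < 0.6174 → Model B

Model B


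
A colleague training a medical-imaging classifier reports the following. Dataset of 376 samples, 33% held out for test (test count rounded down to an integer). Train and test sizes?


Test = ⌊376·33/100⌋ = 124
Train = 376 - 124 = 252

Train: 252, Test: 124


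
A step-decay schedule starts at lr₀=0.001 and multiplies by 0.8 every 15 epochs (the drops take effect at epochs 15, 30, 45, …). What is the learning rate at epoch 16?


n_drops = ⌊16/15⌋ = 1
lr = 0.001·0.8^1 = 0.001·0.8 = 0.0008

0.0008


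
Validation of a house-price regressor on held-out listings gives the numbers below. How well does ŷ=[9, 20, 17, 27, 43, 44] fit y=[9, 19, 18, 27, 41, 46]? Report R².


ȳ = 26.6667
SS_res = Σ(y-ŷ)² = 10
SS_tot = Σ(y-ȳ)² = 1025.33
R² = 1 - SS_res/SS_tot = 1 - 0.0098 = 0.9902

0.9902


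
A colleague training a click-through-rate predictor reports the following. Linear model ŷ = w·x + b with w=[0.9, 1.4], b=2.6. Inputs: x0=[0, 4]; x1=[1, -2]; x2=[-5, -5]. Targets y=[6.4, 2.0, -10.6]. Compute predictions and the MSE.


ŷ0 = (0.9)·(0) + (1.4)·(4) + 2.6 = 8.2
ŷ1 = (0.9)·(1) + (1.4)·(-2) + 2.6 = 0.7
ŷ2 = (0.9)·(-5) + (1.4)·(-5) + 2.6 = -8.9
errors² = [3.24, 1.69, 2.89]
MSE = 7.8200/3 = 2.6067

2.6067


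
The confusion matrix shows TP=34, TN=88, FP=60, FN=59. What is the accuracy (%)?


Accuracy = (TP+TN)/(TP+TN+FP+FN)
= (34+88)/(241)
= 122/241 = 50.62%

50.62%


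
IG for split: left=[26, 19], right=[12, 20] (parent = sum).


Parent = [38, 39], H_parent = 0.9999
H_left = 0.9825 (n=45), H_right = 0.9544 (n=32)
H_children = (45/77)·0.9825 + (32/77)·0.9544 = 0.9708
IG = 0.9999 - 0.9708 = 0.0291

0.0291


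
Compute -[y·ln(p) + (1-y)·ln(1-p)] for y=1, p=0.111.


BCE = -[y·ln(p) + (1-y)·ln(1-p)]
= -1·ln(0.111) - 0
= -ln(0.111) = 2.1982

2.1982


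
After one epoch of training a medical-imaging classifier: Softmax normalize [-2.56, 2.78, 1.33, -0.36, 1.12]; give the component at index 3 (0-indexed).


Exponentials: e^-2.56=0.0773, e^2.78=16.119, e^1.33=3.781, e^-0.36=0.6977, e^1.12=3.0649
Sum = 23.7399
Softmax = [0.0033, 0.679, 0.1593, 0.0294, 0.1291]
p[3] = 0.6977/23.7399 = 0.0294

0.0294


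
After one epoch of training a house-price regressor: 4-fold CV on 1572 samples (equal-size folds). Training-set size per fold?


Fold size = 1572/4 = 393
Training per fold = 1572 - 393 = 1179

1179


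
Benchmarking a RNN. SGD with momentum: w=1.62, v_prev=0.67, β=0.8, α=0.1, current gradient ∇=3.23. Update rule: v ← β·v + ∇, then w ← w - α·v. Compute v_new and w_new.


v_new = 0.8·0.67 + 3.23 = 0.536 + 3.23 = 3.766
w_new = 1.62 - 0.1·3.766 = 1.62 - 0.3766 = 1.2434

v_new=3.766, w_new=1.2434


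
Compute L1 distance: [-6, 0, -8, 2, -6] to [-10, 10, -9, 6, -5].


d = |-6+ 10| + |0-10| + |-8+ 9| + |2-6| + |-6+ 5|
  = 4 + 10 + 1 + 4 + 1
  = 20

20


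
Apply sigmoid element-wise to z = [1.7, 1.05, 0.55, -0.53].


σ(1.7) = 1/(1+e^-1.7) = 0.8455
σ(1.05) = 1/(1+e^-1.05) = 0.7408
σ(0.55) = 1/(1+e^-0.55) = 0.6341
σ(-0.53) = 1/(1+e^0.53) = 0.3705
result = [0.8455, 0.7408, 0.6341, 0.3705]

[0.8455, 0.7408, 0.6341, 0.3705]


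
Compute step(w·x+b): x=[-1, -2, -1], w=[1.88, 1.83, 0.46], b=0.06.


z = (-1)·(1.88) + (-2)·(1.83) + (-1)·(0.46) + 0.06
  = -5.94
step(z) = 0 (z<0)

0


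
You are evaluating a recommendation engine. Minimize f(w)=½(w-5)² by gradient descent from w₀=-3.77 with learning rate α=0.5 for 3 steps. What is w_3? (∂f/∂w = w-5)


step 1: grad = -3.77-5 = -8.77; w = -3.77 - 0.5·(-8.77) = 0.615
step 2: grad = 0.615-5 = -4.385; w = 0.615 - 0.5·(-4.385) = 2.8075
step 3: grad = 2.8075-5 = -2.1925; w = 2.8075 - 0.5·(-2.1925) = 3.90375

3.90375


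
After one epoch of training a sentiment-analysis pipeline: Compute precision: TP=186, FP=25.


Precision = TP/(TP+FP)
= 186/(186+25)
= 186/211 = 88.15%

88.15%


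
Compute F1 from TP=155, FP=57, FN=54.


Precision = 155/212 = 0.7311
Recall = 155/209 = 0.7416
F1 = 2·P·R/(P+R) = 2·TP/(2·TP+FP+FN) = 310/(310+57+54) = 310/421 = 0.7363

0.7363


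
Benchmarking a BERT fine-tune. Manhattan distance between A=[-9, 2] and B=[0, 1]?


d = |-9-0| + |2-1|
  = 9 + 1
  = 10

10


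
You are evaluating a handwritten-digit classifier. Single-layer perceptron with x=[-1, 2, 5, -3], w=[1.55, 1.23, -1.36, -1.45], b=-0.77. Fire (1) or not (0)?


z = (-1)·(1.55) + (2)·(1.23) + (5)·(-1.36) + (-3)·(-1.45) - 0.77
  = -2.31
step(z) = 0 (z<0)

0


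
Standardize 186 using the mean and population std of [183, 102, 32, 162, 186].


μ = 133, σ = 58.8422
z = (186 - 133)/58.8422 = 0.9007

0.9007


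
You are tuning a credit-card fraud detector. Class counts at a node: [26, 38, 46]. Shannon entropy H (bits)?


Probabilities: [26/110, 38/110, 46/110] ≈ [0.2364, 0.3455, 0.4182]
H = -((26/110)·log₂(26/110) + (38/110)·log₂(38/110) + (46/110)·log₂(46/110))
  = 1.5476 bits

1.5476 bits


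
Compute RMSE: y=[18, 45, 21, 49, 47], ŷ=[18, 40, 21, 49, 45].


MSE = 29/5 = 5.8
RMSE = √(29/5) = 2.4083

2.4083


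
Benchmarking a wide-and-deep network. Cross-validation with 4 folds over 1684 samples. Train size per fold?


Fold size = 1684/4 = 421
Training per fold = 1684 - 421 = 1263

1263


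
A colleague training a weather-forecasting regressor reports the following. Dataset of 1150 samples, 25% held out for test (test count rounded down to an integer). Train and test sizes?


Test = ⌊1150·25/100⌋ = 287
Train = 1150 - 287 = 863

Train: 863, Test: 287


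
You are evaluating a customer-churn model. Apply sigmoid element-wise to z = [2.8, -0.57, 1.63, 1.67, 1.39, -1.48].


σ(2.8) = 1/(1+e^-2.8) = 0.9427
σ(-0.57) = 1/(1+e^0.57) = 0.3612
σ(1.63) = 1/(1+e^-1.63) = 0.8362
σ(1.67) = 1/(1+e^-1.67) = 0.8416
σ(1.39) = 1/(1+e^-1.39) = 0.8006
σ(-1.48) = 1/(1+e^1.48) = 0.1854
result = [0.9427, 0.3612, 0.8362, 0.8416, 0.8006, 0.1854]

[0.9427, 0.3612, 0.8362, 0.8416, 0.8006, 0.1854]


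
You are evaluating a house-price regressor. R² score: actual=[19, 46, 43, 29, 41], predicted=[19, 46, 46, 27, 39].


ȳ = 35.6
SS_res = Σ(y-ŷ)² = 17
SS_tot = Σ(y-ȳ)² = 511.2
R² = 1 - SS_res/SS_tot = 1 - 0.0333 = 0.9667

0.9667


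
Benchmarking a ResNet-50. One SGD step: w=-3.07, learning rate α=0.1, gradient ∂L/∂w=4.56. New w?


w_new = w - α·∇
= -3.07 - 0.1·4.56
= -3.07 - 0.456
= -3.526

-3.526


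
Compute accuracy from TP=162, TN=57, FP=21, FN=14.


Accuracy = (TP+TN)/(TP+TN+FP+FN)
= (162+57)/(254)
= 219/254 = 86.22%

86.22%


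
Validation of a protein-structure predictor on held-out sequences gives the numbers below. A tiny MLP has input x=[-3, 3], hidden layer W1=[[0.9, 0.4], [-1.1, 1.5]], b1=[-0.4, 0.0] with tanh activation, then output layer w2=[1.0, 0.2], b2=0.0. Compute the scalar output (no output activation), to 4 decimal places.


z1[0] = (0.9)·(-3) + (0.4)·(3) - 0.4 = -1.9
z1[1] = (-1.1)·(-3) + (1.5)·(3) + 0.0 = 7.8
h = tanh(z1) = [-0.9562, 1.0]
output = (1.0)·(-0.9562) + (0.2)·(1.0) + 0.0 = -0.7562

-0.7562


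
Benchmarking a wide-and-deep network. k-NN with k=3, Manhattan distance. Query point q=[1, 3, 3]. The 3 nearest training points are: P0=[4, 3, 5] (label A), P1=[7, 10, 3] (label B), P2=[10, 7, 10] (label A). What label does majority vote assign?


d(q,P0) = 5  (label A)
d(q,P1) = 13  (label B)
d(q,P2) = 20  (label A)
Votes: A=2, B=1
Majority → A

A


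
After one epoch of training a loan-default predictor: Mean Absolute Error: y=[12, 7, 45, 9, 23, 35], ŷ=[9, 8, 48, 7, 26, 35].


Absolute errors: |12-9|=3, |7-8|=1, |45-48|=3, |9-7|=2, |23-26|=3, |35-35|=0
Sum = 12
MAE = 12/6 = 2

2


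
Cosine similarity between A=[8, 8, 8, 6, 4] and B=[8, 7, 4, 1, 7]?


A·B = 8·8 + 8·7 + 8·4 + 6·1 + 4·7 = 186
‖A‖ = √244 = 15.6205, ‖B‖ = √179 = 13.3791
cos = 186/(√244·√179) = 186/√43676 = 0.89

0.89


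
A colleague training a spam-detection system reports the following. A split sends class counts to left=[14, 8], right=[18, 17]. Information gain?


Parent = [32, 25], H_parent = 0.9891
H_left = 0.9457 (n=22), H_right = 0.9994 (n=35)
H_children = (22/57)·0.9457 + (35/57)·0.9994 = 0.9787
IG = 0.9891 - 0.9787 = 0.0104

0.0104


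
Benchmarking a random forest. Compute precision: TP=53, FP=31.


Precision = TP/(TP+FP)
= 53/(53+31)
= 53/84 = 63.1%

63.1%


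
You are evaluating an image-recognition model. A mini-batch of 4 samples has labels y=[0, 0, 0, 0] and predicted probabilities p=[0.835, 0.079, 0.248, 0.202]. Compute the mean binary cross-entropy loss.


L[0] = -ln(1-0.835) = -ln(0.165) = 1.8018
L[1] = -ln(1-0.079) = -ln(0.921) = 0.0823
L[2] = -ln(1-0.248) = -ln(0.752) = 0.285
L[3] = -ln(1-0.202) = -ln(0.798) = 0.2256
mean = (1.8018 + 0.0823 + 0.285 + 0.2256)/4 = 0.5987

0.5987


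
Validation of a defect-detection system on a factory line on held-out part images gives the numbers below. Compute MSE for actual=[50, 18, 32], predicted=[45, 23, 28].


Squared errors: (50-45)²=25, (18-23)²=25, (32-28)²=16
Sum = 66
MSE = 66/3 = 22

22


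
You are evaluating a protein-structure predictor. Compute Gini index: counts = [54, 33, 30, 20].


Probabilities: [54/137, 33/137, 30/137, 20/137] ≈ [0.3942, 0.2409, 0.219, 0.146]
Σpᵢ² = (2916 + 1089 + 900 + 400)/137² = 5305/18769
Gini = 1 - Σpᵢ² = 1 - 5305/18769 = 0.7174

0.7174


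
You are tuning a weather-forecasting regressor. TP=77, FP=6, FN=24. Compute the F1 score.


Precision = 77/83 = 0.9277
Recall = 77/101 = 0.7624
F1 = 2·P·R/(P+R) = 2·TP/(2·TP+FP+FN) = 154/(154+6+24) = 154/184 = 0.837

0.837


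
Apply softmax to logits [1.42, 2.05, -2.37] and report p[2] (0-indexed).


Exponentials: e^1.42=4.1371, e^2.05=7.7679, e^-2.37=0.0935
Sum = 11.9985
Softmax = [0.3448, 0.6474, 0.0078]
p[2] = 0.0935/11.9985 = 0.0078

0.0078


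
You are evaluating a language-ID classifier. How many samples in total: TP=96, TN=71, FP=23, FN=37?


Total = TP + TN + FP + FN
= 96 + 71 + 23 + 37
= 227
(Predicted positive: 119, predicted negative: 108)

227


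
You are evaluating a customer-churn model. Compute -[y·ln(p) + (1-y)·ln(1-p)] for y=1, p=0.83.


BCE = -[y·ln(p) + (1-y)·ln(1-p)]
= -1·ln(0.83) - 0
= -ln(0.83) = 0.1863

0.1863


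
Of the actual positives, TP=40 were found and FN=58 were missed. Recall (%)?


Recall = TP/(TP+FN)
= 40/(40+58)
= 40/98 = 40.82%

40.82%


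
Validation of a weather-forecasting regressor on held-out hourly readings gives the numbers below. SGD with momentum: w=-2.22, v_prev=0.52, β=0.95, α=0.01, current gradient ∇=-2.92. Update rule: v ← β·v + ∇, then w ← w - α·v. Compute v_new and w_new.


v_new = 0.95·0.52 - 2.92 = 0.494 - 2.92 = -2.426
w_new = -2.22 - 0.01·-2.426 = -2.22 + 0.02426 = -2.19574

v_new=-2.426, w_new=-2.19574


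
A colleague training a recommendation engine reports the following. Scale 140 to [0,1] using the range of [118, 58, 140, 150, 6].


min=6, max=150
(140-6)/(150-6) = 134/144 = 0.9306

0.9306


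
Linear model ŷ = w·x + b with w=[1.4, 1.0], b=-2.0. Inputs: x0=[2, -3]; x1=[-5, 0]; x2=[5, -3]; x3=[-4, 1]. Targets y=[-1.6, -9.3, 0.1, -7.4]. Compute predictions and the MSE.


ŷ0 = (1.4)·(2) + (1.0)·(-3) - 2.0 = -2.2
ŷ1 = (1.4)·(-5) + (1.0)·(0) - 2.0 = -9.0
ŷ2 = (1.4)·(5) + (1.0)·(-3) - 2.0 = 2.0
ŷ3 = (1.4)·(-4) + (1.0)·(1) - 2.0 = -6.6
errors² = [0.36, 0.09, 3.61, 0.64]
MSE = 4.7000/4 = 1.175

1.175


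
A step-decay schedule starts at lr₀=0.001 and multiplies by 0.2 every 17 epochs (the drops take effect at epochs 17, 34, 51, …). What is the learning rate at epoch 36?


n_drops = ⌊36/17⌋ = 2
lr = 0.001·0.2^2 = 0.001·0.04 = 0.00004

0.00004


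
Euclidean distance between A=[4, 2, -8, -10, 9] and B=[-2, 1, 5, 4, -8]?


d = √((4+ 2)² + (2-1)² + (-8-5)² + (-10-4)² + (9+ 8)²)
  = √(36 + 1 + 169 + 196 + 289)
  = √691 = 26.2869

26.2869


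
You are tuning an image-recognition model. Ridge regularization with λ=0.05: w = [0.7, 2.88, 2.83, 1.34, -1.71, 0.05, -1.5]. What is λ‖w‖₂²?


‖w‖₂² = (0.7)² + (2.88)² + (2.83)² + (1.34)² + (-1.71)² + (0.05)² + (-1.5)²
     = 0.49 + 8.2944 + 8.0089 + 1.7956 + 2.9241 + 0.0025 + 2.25
     = 23.7655
λ·‖w‖₂² = 0.05·23.7655 = 1.188275

1.188275


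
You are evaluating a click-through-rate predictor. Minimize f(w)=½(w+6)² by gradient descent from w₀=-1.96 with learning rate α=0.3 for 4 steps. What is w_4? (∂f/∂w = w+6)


step 1: grad = -1.96+6 = 4.04; w = -1.96 - 0.3·(4.04) = -3.172
step 2: grad = -3.172+6 = 2.828; w = -3.172 - 0.3·(2.828) = -4.0204
step 3: grad = -4.0204+6 = 1.9796; w = -4.0204 - 0.3·(1.9796) = -4.61428
step 4: grad = -4.61428+6 = 1.38572; w = -4.61428 - 0.3·(1.38572) = -5.029996

-5.029996


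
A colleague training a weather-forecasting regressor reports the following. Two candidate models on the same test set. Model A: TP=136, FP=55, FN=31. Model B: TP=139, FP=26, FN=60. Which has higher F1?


Model A: P=136/191=0.712, R=136/167=0.8144, F1=2PR/(P+R)=2TP/(2TP+FP+FN)=272/358=0.7598
Model B: P=139/165=0.8424, R=139/199=0.6985, F1=2PR/(P+R)=2TP/(2TP+FP+FN)=278/364=0.7637
0.7598 < 0.7637 → Model B

Model B
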